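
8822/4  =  2205 + 1/2 =2205.50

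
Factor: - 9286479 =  - 3^2*1031831^1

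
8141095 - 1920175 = 6220920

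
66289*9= 596601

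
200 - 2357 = - 2157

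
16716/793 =16716/793 = 21.08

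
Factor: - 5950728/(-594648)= 3^( - 1)*7^1*2753^ ( - 1 )*11807^1 = 82649/8259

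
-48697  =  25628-74325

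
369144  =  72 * 5127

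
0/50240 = 0 = 0.00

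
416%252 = 164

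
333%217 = 116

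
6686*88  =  588368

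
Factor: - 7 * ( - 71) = 497 = 7^1*71^1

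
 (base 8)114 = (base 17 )48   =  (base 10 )76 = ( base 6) 204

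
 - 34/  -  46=17/23= 0.74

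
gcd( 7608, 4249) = 1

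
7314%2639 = 2036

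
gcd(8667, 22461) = 3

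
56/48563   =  56/48563= 0.00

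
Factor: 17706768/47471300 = 2^2*3^1*5^(-2)*97^1 * 113^( - 1)*3803^1*4201^( - 1 ) = 4426692/11867825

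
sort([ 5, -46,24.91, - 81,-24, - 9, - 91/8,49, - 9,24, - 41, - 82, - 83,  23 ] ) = [ - 83, - 82, - 81, - 46, - 41,- 24, - 91/8, - 9,  -  9,5,23, 24,  24.91 , 49] 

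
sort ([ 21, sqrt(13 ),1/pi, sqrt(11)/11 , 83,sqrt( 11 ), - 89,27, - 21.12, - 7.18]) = [ - 89, - 21.12, - 7.18,sqrt( 11 )/11, 1/pi,sqrt ( 11 ), sqrt( 13 ),21 , 27,83]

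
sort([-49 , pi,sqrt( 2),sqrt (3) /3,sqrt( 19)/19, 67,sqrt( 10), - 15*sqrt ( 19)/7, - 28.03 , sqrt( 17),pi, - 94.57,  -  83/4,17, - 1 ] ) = [ -94.57, - 49, - 28.03,  -  83/4, - 15*sqrt( 19)/7, - 1,sqrt ( 19 ) /19,sqrt(3)/3,sqrt(2 ),pi,pi,  sqrt(10),sqrt( 17 ),17, 67]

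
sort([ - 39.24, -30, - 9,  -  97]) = [ - 97, - 39.24 , - 30, - 9]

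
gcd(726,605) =121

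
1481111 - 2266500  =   - 785389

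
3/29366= 3/29366 = 0.00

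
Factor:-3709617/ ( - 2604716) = 2^( - 2) *3^1*19^1  *  151^1*431^1*651179^( - 1)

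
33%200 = 33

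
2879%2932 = 2879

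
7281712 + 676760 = 7958472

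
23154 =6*3859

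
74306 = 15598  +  58708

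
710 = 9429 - 8719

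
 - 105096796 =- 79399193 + -25697603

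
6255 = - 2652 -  - 8907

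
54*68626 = 3705804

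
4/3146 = 2/1573 = 0.00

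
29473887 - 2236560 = 27237327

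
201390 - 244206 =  - 42816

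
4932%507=369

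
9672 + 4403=14075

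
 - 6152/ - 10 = 3076/5 = 615.20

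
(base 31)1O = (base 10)55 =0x37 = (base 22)2B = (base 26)23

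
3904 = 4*976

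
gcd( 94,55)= 1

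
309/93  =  103/31 = 3.32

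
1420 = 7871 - 6451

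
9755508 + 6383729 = 16139237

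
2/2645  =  2/2645= 0.00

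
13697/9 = 13697/9 = 1521.89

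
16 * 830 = 13280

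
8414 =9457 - 1043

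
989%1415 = 989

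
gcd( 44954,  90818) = 182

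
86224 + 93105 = 179329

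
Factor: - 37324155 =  - 3^1 * 5^1 * 11^1*31^1 * 7297^1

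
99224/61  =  99224/61  =  1626.62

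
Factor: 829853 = 257^1*3229^1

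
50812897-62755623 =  - 11942726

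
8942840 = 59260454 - 50317614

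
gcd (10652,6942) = 2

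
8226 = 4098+4128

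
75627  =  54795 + 20832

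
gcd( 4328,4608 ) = 8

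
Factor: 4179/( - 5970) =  - 7/10 = - 2^(  -  1)*5^(-1) * 7^1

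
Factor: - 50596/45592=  - 2^( - 1 )*7^1 * 13^1*41^(-1 ) = - 91/82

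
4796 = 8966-4170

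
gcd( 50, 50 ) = 50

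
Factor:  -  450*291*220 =-28809000 = -2^3*3^3*5^3 * 11^1*97^1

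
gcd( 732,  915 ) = 183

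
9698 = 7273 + 2425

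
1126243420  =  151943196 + 974300224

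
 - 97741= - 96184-1557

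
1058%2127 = 1058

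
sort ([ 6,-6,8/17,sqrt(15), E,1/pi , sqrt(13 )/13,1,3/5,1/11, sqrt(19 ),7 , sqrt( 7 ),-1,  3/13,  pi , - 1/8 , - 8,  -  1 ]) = [ - 8,- 6, - 1, -1,  -  1/8,1/11,  3/13,sqrt(13) /13, 1/pi , 8/17,3/5,  1, sqrt(7), E,pi,sqrt(15), sqrt(19),6, 7 ] 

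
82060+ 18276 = 100336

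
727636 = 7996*91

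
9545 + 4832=14377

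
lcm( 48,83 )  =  3984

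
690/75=9 + 1/5= 9.20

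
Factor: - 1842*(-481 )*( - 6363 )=  -  5637630726= - 2^1*3^3*7^1*13^1*37^1*101^1*307^1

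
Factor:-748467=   -  3^3*19^1*  1459^1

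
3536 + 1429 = 4965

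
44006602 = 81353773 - 37347171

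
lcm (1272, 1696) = 5088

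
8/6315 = 8/6315 = 0.00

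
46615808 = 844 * 55232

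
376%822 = 376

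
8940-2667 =6273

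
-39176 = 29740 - 68916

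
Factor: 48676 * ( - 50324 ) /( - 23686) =2^3*13^( - 1 )*23^1*43^1*283^1*547^1*911^(- 1 ) =1224785512/11843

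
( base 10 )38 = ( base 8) 46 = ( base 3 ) 1102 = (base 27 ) 1b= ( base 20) 1I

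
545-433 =112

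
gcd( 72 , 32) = 8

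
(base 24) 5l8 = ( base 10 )3392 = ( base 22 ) 704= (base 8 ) 6500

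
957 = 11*87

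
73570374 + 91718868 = 165289242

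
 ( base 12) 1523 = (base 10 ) 2475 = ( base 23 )4FE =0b100110101011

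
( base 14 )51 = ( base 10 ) 71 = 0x47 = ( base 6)155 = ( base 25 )2L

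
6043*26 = 157118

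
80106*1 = 80106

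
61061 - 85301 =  - 24240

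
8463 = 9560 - 1097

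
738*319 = 235422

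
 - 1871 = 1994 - 3865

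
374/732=187/366 =0.51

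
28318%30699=28318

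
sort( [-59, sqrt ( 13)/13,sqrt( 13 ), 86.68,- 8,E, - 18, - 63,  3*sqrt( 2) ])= [ - 63,  -  59,-18, - 8, sqrt( 13)/13, E, sqrt ( 13 ),3* sqrt( 2 ), 86.68]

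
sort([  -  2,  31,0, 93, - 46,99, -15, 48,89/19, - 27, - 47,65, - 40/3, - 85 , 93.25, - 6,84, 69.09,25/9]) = [ - 85, - 47, - 46,-27,  -  15, - 40/3, - 6, - 2,0, 25/9,89/19, 31, 48, 65,69.09,  84,93,93.25, 99]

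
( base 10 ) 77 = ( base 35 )27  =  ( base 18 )45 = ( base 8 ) 115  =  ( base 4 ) 1031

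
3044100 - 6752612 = -3708512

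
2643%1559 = 1084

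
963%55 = 28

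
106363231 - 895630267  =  -789267036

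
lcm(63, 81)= 567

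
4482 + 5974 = 10456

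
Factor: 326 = 2^1 *163^1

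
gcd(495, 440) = 55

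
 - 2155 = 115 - 2270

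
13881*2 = 27762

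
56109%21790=12529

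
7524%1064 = 76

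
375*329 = 123375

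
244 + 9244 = 9488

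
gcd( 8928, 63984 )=1488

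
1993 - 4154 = -2161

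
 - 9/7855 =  - 9/7855 = - 0.00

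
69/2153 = 69/2153 = 0.03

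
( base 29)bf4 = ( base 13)4545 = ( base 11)730A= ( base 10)9690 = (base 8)22732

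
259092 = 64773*4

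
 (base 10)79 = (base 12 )67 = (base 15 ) 54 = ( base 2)1001111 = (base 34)2b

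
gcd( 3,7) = 1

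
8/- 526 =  - 1  +  259/263  =  - 0.02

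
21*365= 7665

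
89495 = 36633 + 52862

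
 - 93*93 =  - 8649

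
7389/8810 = 7389/8810= 0.84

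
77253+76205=153458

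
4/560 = 1/140 = 0.01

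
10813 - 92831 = - 82018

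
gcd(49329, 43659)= 567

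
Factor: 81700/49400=2^( - 1)*13^( - 1)*43^1 = 43/26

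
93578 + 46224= 139802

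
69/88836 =23/29612 = 0.00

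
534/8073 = 178/2691 = 0.07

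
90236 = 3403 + 86833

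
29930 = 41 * 730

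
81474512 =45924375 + 35550137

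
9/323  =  9/323 = 0.03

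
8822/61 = 8822/61=144.62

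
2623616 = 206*12736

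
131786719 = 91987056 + 39799663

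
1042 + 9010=10052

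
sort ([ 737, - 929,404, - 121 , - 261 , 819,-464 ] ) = [ - 929,-464, - 261, - 121 , 404, 737,819]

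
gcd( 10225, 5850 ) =25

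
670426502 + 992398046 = 1662824548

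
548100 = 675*812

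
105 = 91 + 14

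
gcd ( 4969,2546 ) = 1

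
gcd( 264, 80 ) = 8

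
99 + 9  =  108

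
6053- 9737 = -3684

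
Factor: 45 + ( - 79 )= - 2^1 * 17^1  =  -34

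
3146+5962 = 9108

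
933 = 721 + 212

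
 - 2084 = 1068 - 3152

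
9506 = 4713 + 4793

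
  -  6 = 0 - 6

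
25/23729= 25/23729  =  0.00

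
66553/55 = 66553/55 =1210.05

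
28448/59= 28448/59 = 482.17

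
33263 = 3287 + 29976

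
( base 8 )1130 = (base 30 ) k0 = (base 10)600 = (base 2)1001011000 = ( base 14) 30C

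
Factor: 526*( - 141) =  - 2^1 *3^1 * 47^1 * 263^1 = - 74166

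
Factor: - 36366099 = -3^1 *7^1 * 11^1 * 157429^1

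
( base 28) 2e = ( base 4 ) 1012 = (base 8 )106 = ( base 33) 24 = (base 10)70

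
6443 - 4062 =2381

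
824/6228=206/1557  =  0.13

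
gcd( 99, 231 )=33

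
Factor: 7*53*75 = 3^1 * 5^2*7^1*53^1= 27825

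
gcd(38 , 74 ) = 2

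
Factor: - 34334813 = - 34334813^1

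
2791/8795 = 2791/8795 = 0.32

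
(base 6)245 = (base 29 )3e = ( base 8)145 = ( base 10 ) 101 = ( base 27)3K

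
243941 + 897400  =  1141341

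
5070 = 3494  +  1576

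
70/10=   7 =7.00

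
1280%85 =5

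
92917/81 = 1147 + 10/81= 1147.12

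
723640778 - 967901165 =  - 244260387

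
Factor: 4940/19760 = 1/4 = 2^ ( - 2) 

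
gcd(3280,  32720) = 80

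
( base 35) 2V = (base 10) 101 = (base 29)3e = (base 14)73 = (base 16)65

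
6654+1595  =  8249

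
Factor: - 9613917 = -3^3*103^1*3457^1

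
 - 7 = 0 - 7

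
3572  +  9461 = 13033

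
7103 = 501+6602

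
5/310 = 1/62  =  0.02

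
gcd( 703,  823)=1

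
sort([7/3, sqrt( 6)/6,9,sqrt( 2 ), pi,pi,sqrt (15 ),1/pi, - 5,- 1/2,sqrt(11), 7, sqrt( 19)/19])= [ - 5,-1/2, sqrt(19 ) /19,1/pi,sqrt( 6 ) /6  ,  sqrt(2) , 7/3,pi,  pi, sqrt( 11),sqrt( 15), 7,9] 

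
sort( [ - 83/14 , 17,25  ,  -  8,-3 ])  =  [ - 8, - 83/14,-3  ,  17,  25]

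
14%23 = 14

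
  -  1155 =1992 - 3147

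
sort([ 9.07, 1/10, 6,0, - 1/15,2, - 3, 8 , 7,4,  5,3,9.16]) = [ - 3,  -  1/15,0,1/10,2, 3,  4, 5,6,7,8, 9.07, 9.16]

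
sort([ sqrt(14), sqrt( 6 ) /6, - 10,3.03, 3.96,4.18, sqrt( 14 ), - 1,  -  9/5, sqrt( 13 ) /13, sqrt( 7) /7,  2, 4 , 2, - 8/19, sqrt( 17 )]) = [ - 10, - 9/5, - 1,-8/19, sqrt( 13) /13, sqrt(7)/7,sqrt(  6 )/6,2,2, 3.03,sqrt( 14 ),  sqrt (14 ), 3.96,4,  sqrt( 17), 4.18]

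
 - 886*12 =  - 10632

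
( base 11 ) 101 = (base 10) 122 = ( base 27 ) 4E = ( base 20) 62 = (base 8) 172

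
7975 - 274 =7701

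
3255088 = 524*6212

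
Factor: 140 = 2^2*5^1*7^1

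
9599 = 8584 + 1015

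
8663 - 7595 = 1068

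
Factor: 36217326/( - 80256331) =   -  2^1*3^1 * 6036221^1 * 80256331^( - 1)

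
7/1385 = 7/1385 = 0.01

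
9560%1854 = 290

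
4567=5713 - 1146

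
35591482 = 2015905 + 33575577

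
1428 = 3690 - 2262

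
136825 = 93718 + 43107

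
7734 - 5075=2659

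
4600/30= 153 + 1/3= 153.33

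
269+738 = 1007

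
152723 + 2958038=3110761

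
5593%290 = 83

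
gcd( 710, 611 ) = 1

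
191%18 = 11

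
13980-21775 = - 7795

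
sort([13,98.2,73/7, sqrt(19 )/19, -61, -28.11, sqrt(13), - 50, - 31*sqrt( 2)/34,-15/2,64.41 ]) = [ - 61,-50, - 28.11, - 15/2, - 31*sqrt(2 ) /34,sqrt( 19)/19,sqrt(13), 73/7,13, 64.41,98.2]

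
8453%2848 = 2757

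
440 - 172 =268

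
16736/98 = 8368/49 = 170.78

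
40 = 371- 331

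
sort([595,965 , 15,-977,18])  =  [ - 977, 15,18,595,965] 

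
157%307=157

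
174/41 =4+10/41  =  4.24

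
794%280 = 234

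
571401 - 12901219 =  - 12329818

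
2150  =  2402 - 252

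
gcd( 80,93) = 1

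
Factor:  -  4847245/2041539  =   - 3^(-1)*5^1*13^1*47^ (  -  1)*14479^( -1)*74573^1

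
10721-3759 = 6962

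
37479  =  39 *961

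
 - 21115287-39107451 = -60222738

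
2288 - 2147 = 141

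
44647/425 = 105+22/425 = 105.05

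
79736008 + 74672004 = 154408012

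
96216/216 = 445 + 4/9=445.44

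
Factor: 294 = 2^1*3^1*7^2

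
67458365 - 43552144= 23906221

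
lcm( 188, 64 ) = 3008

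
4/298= 2/149=0.01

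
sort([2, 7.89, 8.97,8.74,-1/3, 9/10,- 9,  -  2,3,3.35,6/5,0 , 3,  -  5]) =[-9,  -  5, - 2, - 1/3, 0,  9/10, 6/5,2,3,3,3.35,7.89, 8.74,8.97 ]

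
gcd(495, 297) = 99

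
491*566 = 277906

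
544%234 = 76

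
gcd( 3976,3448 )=8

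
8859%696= 507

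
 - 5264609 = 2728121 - 7992730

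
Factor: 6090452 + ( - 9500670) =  - 2^1*7^1*243587^1 = - 3410218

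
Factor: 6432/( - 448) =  - 201/14 = - 2^ (  -  1)*3^1*7^( - 1 )* 67^1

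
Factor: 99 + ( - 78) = 3^1*7^1 = 21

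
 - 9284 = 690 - 9974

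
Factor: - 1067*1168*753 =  - 2^4*3^1*11^1* 73^1*97^1*251^1 = - 938430768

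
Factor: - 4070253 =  - 3^1*11^1*123341^1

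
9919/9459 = 1  +  460/9459 = 1.05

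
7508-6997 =511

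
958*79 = 75682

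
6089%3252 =2837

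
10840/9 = 10840/9 =1204.44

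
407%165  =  77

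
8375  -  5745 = 2630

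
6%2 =0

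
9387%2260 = 347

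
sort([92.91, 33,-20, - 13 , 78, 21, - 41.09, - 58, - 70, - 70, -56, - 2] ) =[ - 70, - 70, - 58, - 56, - 41.09, - 20, - 13  , - 2, 21,33, 78, 92.91] 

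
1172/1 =1172 = 1172.00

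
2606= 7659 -5053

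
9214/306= 271/9=30.11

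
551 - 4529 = -3978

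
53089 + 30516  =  83605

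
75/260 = 15/52 = 0.29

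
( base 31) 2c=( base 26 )2m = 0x4a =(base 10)74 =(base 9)82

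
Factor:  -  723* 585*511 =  - 3^3*5^1 * 7^1*13^1 * 73^1* 241^1 = - 216130005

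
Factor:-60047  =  -13^1*31^1 * 149^1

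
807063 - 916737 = - 109674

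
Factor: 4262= 2^1 * 2131^1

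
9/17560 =9/17560 = 0.00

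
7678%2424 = 406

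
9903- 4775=5128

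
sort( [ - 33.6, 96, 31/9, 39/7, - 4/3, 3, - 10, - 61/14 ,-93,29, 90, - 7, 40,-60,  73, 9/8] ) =[  -  93,-60,-33.6, - 10,-7,-61/14,  -  4/3, 9/8, 3, 31/9 , 39/7, 29,40, 73, 90, 96 ] 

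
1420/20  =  71 = 71.00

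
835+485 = 1320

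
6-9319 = -9313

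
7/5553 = 7/5553= 0.00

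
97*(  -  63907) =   -  6198979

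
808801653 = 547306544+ 261495109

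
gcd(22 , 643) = 1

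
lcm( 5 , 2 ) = 10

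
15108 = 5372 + 9736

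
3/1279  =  3/1279 =0.00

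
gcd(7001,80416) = 1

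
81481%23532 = 10885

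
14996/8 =3749/2 = 1874.50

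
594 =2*297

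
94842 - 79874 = 14968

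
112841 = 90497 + 22344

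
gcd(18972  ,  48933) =9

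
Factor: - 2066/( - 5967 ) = 2^1*3^(  -  3 ) * 13^( - 1 )*17^(  -  1)*1033^1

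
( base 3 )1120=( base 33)19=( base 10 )42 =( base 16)2a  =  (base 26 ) 1g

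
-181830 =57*( - 3190 ) 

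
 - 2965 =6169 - 9134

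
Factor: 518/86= 7^1*37^1  *  43^( -1 ) = 259/43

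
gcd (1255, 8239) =1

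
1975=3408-1433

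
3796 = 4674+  - 878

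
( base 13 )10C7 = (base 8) 4470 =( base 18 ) 752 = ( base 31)2e4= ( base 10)2360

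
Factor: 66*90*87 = 2^2*3^4*5^1*11^1 * 29^1 = 516780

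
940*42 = 39480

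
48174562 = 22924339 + 25250223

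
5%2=1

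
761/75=10 +11/75 = 10.15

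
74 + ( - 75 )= - 1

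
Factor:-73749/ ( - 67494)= 24583/22498 =2^ (  -  1)*7^( - 1)*13^1 *31^1*61^1*1607^( - 1) 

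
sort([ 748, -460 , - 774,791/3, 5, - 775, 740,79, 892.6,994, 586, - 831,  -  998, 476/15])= [-998,-831, - 775 , - 774, - 460, 5 , 476/15 , 79, 791/3, 586, 740,748, 892.6, 994 ] 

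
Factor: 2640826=2^1*1320413^1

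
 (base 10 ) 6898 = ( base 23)d0l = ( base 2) 1101011110010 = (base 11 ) 5201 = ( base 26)a58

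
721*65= 46865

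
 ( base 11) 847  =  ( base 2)1111111011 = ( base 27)1AK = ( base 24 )1IB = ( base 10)1019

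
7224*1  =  7224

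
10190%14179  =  10190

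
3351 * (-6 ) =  - 20106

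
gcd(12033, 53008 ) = 1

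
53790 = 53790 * 1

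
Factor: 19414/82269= 2^1*3^ ( - 3 )*11^( - 1)*17^1* 277^ ( - 1 )*571^1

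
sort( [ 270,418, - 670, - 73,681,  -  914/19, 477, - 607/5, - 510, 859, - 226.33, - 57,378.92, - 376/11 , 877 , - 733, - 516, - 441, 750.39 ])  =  [  -  733, - 670,  -  516, -510,  -  441 , - 226.33,-607/5,-73,-57 , - 914/19, - 376/11, 270,378.92, 418, 477,681,750.39,859,877]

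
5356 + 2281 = 7637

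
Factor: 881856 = 2^6 * 3^2*1531^1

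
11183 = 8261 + 2922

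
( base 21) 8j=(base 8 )273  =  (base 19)9g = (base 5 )1222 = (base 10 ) 187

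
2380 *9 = 21420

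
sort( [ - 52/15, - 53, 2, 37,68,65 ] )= [ - 53, - 52/15,2, 37,65 , 68 ]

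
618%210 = 198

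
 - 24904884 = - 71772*347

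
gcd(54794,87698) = 2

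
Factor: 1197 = 3^2 * 7^1*19^1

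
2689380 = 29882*90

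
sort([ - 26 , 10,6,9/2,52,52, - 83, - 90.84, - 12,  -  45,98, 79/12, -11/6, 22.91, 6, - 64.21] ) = [ - 90.84, - 83, - 64.21, - 45, - 26, - 12, - 11/6,9/2, 6,6,79/12,10,  22.91,52, 52, 98]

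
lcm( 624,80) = 3120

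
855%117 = 36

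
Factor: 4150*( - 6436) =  - 26709400=- 2^3*5^2*83^1*1609^1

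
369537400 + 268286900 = 637824300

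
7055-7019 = 36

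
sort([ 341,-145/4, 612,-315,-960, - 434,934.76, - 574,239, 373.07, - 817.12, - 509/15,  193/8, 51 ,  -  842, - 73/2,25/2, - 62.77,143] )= [ - 960, - 842,-817.12,-574, - 434, - 315, - 62.77, - 73/2, -145/4,-509/15, 25/2,193/8,51, 143,239 , 341, 373.07,612,934.76] 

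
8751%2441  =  1428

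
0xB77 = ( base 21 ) 6DG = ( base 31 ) 31L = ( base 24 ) 527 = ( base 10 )2935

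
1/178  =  1/178= 0.01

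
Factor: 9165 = 3^1 * 5^1*13^1*47^1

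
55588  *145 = 8060260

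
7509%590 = 429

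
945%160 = 145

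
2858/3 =2858/3 = 952.67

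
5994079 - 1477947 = 4516132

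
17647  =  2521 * 7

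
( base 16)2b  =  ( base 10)43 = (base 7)61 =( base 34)19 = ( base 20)23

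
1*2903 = 2903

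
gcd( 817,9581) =1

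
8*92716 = 741728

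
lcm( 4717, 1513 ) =80189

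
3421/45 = 76 + 1/45  =  76.02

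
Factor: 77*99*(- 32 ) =-243936 = - 2^5* 3^2*  7^1 * 11^2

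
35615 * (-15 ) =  - 534225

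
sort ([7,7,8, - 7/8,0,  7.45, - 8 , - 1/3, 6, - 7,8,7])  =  [ -8,-7, - 7/8, - 1/3,0,6,7,  7,7, 7.45,8, 8 ] 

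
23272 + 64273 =87545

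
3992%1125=617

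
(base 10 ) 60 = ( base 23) 2E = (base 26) 28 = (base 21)2i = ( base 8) 74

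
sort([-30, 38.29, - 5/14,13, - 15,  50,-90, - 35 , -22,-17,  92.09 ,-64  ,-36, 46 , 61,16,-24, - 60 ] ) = [ - 90,-64 , - 60, - 36, - 35, - 30, - 24, - 22  ,-17, - 15, - 5/14,13,16, 38.29,  46,50,61, 92.09 ] 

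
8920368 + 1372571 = 10292939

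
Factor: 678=2^1*  3^1*113^1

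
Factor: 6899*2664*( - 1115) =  - 2^3*3^2*5^1*37^1*223^1* 6899^1 = - 20492513640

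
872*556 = 484832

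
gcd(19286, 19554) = 2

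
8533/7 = 1219 = 1219.00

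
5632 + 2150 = 7782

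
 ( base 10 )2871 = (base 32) 2pn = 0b101100110111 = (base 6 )21143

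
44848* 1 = 44848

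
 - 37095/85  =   - 7419/17 = - 436.41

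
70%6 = 4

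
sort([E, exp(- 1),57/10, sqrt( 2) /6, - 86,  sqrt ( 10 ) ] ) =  [ -86, sqrt (2 )/6, exp( - 1), E, sqrt(10 ), 57/10]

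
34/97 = 34/97=0.35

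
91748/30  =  45874/15 = 3058.27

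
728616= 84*8674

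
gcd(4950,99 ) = 99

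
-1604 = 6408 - 8012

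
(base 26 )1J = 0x2d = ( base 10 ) 45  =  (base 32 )1d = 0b101101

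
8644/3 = 8644/3=   2881.33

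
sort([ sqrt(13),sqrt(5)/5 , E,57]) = [ sqrt(5) /5, E,  sqrt(13), 57] 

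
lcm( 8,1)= 8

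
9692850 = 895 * 10830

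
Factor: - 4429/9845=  - 5^(  -  1)*11^(  -  1 )*43^1*103^1 * 179^( - 1)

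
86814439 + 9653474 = 96467913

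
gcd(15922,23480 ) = 2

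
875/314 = 875/314= 2.79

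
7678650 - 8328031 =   -  649381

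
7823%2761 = 2301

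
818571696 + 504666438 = 1323238134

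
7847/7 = 1121 = 1121.00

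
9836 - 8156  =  1680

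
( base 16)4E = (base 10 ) 78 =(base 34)2a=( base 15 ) 53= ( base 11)71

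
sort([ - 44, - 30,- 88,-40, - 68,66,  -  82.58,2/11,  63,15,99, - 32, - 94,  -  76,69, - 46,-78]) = [-94, - 88,-82.58,-78, - 76,-68 ,  -  46, - 44,-40, - 32, - 30,2/11, 15, 63,66, 69, 99 ] 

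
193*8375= 1616375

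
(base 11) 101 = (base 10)122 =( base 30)42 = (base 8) 172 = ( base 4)1322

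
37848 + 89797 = 127645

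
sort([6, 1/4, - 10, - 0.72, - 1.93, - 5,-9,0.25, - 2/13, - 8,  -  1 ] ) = [-10,-9, - 8,  -  5, - 1.93, - 1,-0.72, - 2/13, 1/4,0.25, 6 ]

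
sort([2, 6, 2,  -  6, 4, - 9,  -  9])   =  [ - 9, - 9 ,-6, 2,2, 4,6] 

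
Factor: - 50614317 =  - 3^2*13^2*107^1 * 311^1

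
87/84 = 1 + 1/28 = 1.04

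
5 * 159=795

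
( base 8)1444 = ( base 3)1002210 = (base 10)804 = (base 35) MY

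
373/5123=373/5123 = 0.07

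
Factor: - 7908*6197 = - 2^2*3^1 * 659^1 * 6197^1 = - 49005876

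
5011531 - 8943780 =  - 3932249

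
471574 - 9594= 461980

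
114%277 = 114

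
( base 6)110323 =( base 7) 35544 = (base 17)1edf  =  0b10001111101011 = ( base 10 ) 9195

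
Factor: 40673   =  89^1*457^1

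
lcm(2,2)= 2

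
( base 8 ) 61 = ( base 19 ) 2b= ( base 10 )49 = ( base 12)41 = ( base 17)2F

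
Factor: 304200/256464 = 325/274 = 2^ ( - 1 )*5^2*13^1*137^( - 1)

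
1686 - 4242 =-2556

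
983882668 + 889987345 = 1873870013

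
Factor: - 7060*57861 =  - 2^2 * 3^3 * 5^1*353^1*2143^1 = - 408498660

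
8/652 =2/163 = 0.01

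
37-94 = - 57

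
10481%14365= 10481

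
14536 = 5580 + 8956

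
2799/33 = 84+9/11 = 84.82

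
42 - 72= - 30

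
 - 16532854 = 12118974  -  28651828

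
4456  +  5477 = 9933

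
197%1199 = 197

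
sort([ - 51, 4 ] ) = [ - 51,4]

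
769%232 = 73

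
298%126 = 46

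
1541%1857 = 1541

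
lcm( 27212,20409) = 81636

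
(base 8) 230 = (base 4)2120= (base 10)152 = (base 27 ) 5h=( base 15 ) A2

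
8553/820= 8553/820 = 10.43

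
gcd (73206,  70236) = 18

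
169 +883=1052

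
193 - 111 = 82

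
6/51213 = 2/17071 = 0.00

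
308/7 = 44=44.00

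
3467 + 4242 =7709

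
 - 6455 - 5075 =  - 11530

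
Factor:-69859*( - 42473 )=42473^1*69859^1 = 2967121307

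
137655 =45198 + 92457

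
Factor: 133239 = 3^1*23^1*1931^1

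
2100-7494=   -  5394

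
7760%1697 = 972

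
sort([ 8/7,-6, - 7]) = [-7 , - 6, 8/7] 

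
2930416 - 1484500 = 1445916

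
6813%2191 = 240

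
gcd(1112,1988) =4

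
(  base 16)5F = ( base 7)164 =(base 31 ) 32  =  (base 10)95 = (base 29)38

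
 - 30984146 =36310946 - 67295092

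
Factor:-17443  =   - 17443^1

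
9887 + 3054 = 12941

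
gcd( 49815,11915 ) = 5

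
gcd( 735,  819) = 21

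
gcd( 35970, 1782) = 66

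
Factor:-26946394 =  - 2^1*17^1 *29^1*27329^1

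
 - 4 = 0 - 4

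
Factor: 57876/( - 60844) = -3^1*13^1*41^(-1) =- 39/41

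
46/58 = 23/29 = 0.79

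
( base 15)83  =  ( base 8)173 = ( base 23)58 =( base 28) 4b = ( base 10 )123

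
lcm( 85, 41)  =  3485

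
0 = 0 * 16578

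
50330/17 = 2960 + 10/17 = 2960.59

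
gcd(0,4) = 4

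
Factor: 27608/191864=119/827 =7^1*17^1*827^( -1 )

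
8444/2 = 4222 = 4222.00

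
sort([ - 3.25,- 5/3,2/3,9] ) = [-3.25, - 5/3, 2/3,9]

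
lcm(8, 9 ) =72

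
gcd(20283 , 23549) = 1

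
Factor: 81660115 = 5^1*2939^1 * 5557^1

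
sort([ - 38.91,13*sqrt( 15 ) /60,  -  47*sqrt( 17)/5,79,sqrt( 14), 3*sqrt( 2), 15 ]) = [ - 38.91,-47 * sqrt( 17)/5,  13 *sqrt(15)/60, sqrt( 14), 3*sqrt( 2),15, 79]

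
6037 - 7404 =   -  1367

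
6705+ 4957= 11662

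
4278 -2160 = 2118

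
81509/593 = 137 +268/593 = 137.45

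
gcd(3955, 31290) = 35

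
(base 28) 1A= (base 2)100110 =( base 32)16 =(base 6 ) 102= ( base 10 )38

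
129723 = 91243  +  38480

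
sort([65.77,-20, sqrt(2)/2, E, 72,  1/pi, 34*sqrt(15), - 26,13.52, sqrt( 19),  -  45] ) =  [ - 45, - 26 , - 20 , 1/pi,sqrt(2 ) /2, E, sqrt( 19), 13.52, 65.77, 72, 34  *  sqrt(15) ] 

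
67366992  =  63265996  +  4100996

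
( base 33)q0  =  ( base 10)858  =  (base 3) 1011210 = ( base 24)1BI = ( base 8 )1532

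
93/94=93/94 = 0.99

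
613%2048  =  613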